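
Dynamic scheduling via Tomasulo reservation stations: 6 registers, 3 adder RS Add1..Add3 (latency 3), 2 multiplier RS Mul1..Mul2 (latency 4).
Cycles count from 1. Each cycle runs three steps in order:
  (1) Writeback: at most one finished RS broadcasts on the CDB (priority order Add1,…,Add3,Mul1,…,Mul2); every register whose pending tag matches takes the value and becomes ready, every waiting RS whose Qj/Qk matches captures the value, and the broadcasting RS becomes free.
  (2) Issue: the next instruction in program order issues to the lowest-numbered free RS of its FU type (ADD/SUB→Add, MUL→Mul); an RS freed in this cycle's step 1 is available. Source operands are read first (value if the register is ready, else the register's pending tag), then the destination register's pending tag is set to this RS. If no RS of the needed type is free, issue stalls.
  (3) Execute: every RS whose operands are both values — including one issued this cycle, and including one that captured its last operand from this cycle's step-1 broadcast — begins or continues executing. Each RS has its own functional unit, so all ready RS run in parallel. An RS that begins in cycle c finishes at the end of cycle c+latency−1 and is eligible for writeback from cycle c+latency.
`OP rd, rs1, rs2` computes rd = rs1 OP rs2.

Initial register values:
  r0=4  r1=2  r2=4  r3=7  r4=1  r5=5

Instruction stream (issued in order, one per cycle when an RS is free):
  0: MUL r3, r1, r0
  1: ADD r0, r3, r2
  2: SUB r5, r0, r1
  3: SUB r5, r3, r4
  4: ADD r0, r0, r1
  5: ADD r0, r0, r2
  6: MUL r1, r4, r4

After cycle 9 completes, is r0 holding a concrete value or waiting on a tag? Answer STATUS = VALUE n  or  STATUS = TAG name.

STATUS = TAG Add3

cycle 1: issue MUL r3<-Mul1 // r0:4,r1:2,r2:4,r3:Mul1,r4:1,r5:5
cycle 2: issue ADD r0<-Add1 // r0:Add1,r1:2,r2:4,r3:Mul1,r4:1,r5:5
cycle 3: issue SUB r5<-Add2 // r0:Add1,r1:2,r2:4,r3:Mul1,r4:1,r5:Add2
cycle 4: issue SUB r5<-Add3 // r0:Add1,r1:2,r2:4,r3:Mul1,r4:1,r5:Add3
cycle 5: CDB Mul1=8; stall // r0:Add1,r1:2,r2:4,r3:8,r4:1,r5:Add3
cycle 6: stall // r0:Add1,r1:2,r2:4,r3:8,r4:1,r5:Add3
cycle 7: stall // r0:Add1,r1:2,r2:4,r3:8,r4:1,r5:Add3
cycle 8: CDB Add1=12; issue ADD r0<-Add1 // r0:Add1,r1:2,r2:4,r3:8,r4:1,r5:Add3
cycle 9: CDB Add3=7; issue ADD r0<-Add3 // r0:Add3,r1:2,r2:4,r3:8,r4:1,r5:7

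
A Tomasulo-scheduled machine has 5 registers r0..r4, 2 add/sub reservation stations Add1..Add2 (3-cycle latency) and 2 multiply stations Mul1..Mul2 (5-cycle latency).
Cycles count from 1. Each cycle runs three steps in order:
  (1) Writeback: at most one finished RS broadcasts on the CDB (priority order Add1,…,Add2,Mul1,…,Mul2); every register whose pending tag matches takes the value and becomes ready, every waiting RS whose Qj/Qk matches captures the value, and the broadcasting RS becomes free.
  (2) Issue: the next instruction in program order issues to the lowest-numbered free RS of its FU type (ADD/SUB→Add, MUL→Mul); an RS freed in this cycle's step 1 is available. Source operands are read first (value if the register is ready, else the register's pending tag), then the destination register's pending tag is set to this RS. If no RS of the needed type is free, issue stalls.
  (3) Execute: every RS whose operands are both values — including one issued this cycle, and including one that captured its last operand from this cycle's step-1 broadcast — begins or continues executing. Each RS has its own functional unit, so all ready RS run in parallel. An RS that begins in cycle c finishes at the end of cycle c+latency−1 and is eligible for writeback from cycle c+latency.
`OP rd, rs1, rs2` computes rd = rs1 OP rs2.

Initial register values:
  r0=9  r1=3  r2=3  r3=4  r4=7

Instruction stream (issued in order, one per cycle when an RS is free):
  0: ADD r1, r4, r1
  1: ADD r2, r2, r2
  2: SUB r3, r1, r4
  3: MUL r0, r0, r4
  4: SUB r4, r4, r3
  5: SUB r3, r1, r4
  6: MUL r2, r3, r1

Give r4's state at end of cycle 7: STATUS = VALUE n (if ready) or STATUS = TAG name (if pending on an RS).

c1: issue ADD r1<-Add1 | r0:9,r1:Add1,r2:3,r3:4,r4:7
c2: issue ADD r2<-Add2 | r0:9,r1:Add1,r2:Add2,r3:4,r4:7
c3: stall | r0:9,r1:Add1,r2:Add2,r3:4,r4:7
c4: CDB Add1=10; issue SUB r3<-Add1 | r0:9,r1:10,r2:Add2,r3:Add1,r4:7
c5: CDB Add2=6; issue MUL r0<-Mul1 | r0:Mul1,r1:10,r2:6,r3:Add1,r4:7
c6: issue SUB r4<-Add2 | r0:Mul1,r1:10,r2:6,r3:Add1,r4:Add2
c7: CDB Add1=3; issue SUB r3<-Add1 | r0:Mul1,r1:10,r2:6,r3:Add1,r4:Add2

STATUS = TAG Add2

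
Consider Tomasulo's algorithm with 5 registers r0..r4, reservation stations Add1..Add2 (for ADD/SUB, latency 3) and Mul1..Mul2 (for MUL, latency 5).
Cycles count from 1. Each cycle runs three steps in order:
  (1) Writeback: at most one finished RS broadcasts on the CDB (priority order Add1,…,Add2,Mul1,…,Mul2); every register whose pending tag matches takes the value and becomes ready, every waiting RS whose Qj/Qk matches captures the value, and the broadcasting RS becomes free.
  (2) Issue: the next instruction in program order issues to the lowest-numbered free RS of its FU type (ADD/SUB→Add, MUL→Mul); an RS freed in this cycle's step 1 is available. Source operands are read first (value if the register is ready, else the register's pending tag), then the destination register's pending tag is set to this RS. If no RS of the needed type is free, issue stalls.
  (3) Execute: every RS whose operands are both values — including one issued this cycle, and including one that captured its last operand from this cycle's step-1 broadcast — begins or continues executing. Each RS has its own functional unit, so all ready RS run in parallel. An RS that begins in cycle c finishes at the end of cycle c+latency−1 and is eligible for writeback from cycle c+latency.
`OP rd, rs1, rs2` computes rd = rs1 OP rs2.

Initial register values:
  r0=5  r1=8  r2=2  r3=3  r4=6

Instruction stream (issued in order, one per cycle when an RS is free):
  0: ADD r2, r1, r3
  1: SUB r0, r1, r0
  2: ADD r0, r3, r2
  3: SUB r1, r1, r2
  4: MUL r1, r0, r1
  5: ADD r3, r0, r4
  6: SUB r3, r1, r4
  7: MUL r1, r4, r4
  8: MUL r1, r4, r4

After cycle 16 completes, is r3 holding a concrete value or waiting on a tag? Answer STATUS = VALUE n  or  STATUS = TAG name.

STATUS = VALUE -48

cycle 1: issue ADD r2<-Add1 // r0:5,r1:8,r2:Add1,r3:3,r4:6
cycle 2: issue SUB r0<-Add2 // r0:Add2,r1:8,r2:Add1,r3:3,r4:6
cycle 3: stall // r0:Add2,r1:8,r2:Add1,r3:3,r4:6
cycle 4: CDB Add1=11; issue ADD r0<-Add1 // r0:Add1,r1:8,r2:11,r3:3,r4:6
cycle 5: CDB Add2=3; issue SUB r1<-Add2 // r0:Add1,r1:Add2,r2:11,r3:3,r4:6
cycle 6: issue MUL r1<-Mul1 // r0:Add1,r1:Mul1,r2:11,r3:3,r4:6
cycle 7: CDB Add1=14; issue ADD r3<-Add1 // r0:14,r1:Mul1,r2:11,r3:Add1,r4:6
cycle 8: CDB Add2=-3; issue SUB r3<-Add2 // r0:14,r1:Mul1,r2:11,r3:Add2,r4:6
cycle 9: issue MUL r1<-Mul2 // r0:14,r1:Mul2,r2:11,r3:Add2,r4:6
cycle 10: CDB Add1=20; stall // r0:14,r1:Mul2,r2:11,r3:Add2,r4:6
cycle 11: stall // r0:14,r1:Mul2,r2:11,r3:Add2,r4:6
cycle 12: stall // r0:14,r1:Mul2,r2:11,r3:Add2,r4:6
cycle 13: CDB Mul1=-42; issue MUL r1<-Mul1 // r0:14,r1:Mul1,r2:11,r3:Add2,r4:6
cycle 14: CDB Mul2=36 // r0:14,r1:Mul1,r2:11,r3:Add2,r4:6
cycle 15: - // r0:14,r1:Mul1,r2:11,r3:Add2,r4:6
cycle 16: CDB Add2=-48 // r0:14,r1:Mul1,r2:11,r3:-48,r4:6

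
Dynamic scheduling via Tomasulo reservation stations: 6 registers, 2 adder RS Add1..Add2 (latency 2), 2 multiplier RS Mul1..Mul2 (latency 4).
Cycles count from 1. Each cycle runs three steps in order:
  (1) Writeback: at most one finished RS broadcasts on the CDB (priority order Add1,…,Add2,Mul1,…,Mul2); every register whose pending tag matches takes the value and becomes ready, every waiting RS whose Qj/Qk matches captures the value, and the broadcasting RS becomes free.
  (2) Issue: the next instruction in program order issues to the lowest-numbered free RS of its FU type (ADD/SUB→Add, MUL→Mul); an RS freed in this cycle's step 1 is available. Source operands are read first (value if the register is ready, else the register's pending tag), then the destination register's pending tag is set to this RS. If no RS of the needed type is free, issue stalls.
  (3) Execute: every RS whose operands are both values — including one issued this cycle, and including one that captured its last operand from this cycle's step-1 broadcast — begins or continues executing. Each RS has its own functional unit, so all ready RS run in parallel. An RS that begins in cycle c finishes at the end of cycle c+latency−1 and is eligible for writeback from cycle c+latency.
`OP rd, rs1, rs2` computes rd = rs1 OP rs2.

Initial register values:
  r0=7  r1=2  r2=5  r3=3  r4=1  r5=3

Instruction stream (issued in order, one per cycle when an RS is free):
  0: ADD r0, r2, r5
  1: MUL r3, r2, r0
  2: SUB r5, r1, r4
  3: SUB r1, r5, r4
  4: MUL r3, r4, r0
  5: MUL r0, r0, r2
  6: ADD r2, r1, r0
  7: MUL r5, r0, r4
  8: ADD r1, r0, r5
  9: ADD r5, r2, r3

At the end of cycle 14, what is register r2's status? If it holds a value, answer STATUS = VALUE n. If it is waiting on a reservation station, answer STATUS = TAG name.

STATUS = VALUE 40

cycle 1: issue ADD r0<-Add1 // r0:Add1,r1:2,r2:5,r3:3,r4:1,r5:3
cycle 2: issue MUL r3<-Mul1 // r0:Add1,r1:2,r2:5,r3:Mul1,r4:1,r5:3
cycle 3: CDB Add1=8; issue SUB r5<-Add1 // r0:8,r1:2,r2:5,r3:Mul1,r4:1,r5:Add1
cycle 4: issue SUB r1<-Add2 // r0:8,r1:Add2,r2:5,r3:Mul1,r4:1,r5:Add1
cycle 5: CDB Add1=1; issue MUL r3<-Mul2 // r0:8,r1:Add2,r2:5,r3:Mul2,r4:1,r5:1
cycle 6: stall // r0:8,r1:Add2,r2:5,r3:Mul2,r4:1,r5:1
cycle 7: CDB Add2=0; stall // r0:8,r1:0,r2:5,r3:Mul2,r4:1,r5:1
cycle 8: CDB Mul1=40; issue MUL r0<-Mul1 // r0:Mul1,r1:0,r2:5,r3:Mul2,r4:1,r5:1
cycle 9: CDB Mul2=8; issue ADD r2<-Add1 // r0:Mul1,r1:0,r2:Add1,r3:8,r4:1,r5:1
cycle 10: issue MUL r5<-Mul2 // r0:Mul1,r1:0,r2:Add1,r3:8,r4:1,r5:Mul2
cycle 11: issue ADD r1<-Add2 // r0:Mul1,r1:Add2,r2:Add1,r3:8,r4:1,r5:Mul2
cycle 12: CDB Mul1=40; stall // r0:40,r1:Add2,r2:Add1,r3:8,r4:1,r5:Mul2
cycle 13: stall // r0:40,r1:Add2,r2:Add1,r3:8,r4:1,r5:Mul2
cycle 14: CDB Add1=40; issue ADD r5<-Add1 // r0:40,r1:Add2,r2:40,r3:8,r4:1,r5:Add1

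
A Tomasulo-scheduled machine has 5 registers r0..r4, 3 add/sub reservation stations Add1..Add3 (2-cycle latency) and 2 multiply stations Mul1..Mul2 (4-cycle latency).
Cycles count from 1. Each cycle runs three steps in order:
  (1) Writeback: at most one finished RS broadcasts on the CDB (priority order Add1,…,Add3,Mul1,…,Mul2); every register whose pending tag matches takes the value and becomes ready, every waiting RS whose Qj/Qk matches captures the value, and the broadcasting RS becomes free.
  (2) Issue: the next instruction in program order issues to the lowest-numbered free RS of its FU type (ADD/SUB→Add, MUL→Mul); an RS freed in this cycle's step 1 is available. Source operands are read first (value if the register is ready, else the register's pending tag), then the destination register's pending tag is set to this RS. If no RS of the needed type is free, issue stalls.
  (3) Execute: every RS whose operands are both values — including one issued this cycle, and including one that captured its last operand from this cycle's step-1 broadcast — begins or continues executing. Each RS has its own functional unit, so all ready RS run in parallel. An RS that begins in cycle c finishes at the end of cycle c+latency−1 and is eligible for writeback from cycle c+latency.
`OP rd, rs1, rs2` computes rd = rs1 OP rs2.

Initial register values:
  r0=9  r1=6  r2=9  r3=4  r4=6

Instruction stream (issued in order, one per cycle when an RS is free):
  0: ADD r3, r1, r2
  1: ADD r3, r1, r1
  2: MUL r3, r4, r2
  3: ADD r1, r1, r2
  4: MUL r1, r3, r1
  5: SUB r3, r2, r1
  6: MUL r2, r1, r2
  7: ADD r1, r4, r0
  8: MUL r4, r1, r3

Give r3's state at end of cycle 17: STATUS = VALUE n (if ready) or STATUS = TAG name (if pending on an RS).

c1: issue ADD r3<-Add1 | r0:9,r1:6,r2:9,r3:Add1,r4:6
c2: issue ADD r3<-Add2 | r0:9,r1:6,r2:9,r3:Add2,r4:6
c3: CDB Add1=15; issue MUL r3<-Mul1 | r0:9,r1:6,r2:9,r3:Mul1,r4:6
c4: CDB Add2=12; issue ADD r1<-Add1 | r0:9,r1:Add1,r2:9,r3:Mul1,r4:6
c5: issue MUL r1<-Mul2 | r0:9,r1:Mul2,r2:9,r3:Mul1,r4:6
c6: CDB Add1=15; issue SUB r3<-Add1 | r0:9,r1:Mul2,r2:9,r3:Add1,r4:6
c7: CDB Mul1=54; issue MUL r2<-Mul1 | r0:9,r1:Mul2,r2:Mul1,r3:Add1,r4:6
c8: issue ADD r1<-Add2 | r0:9,r1:Add2,r2:Mul1,r3:Add1,r4:6
c9: stall | r0:9,r1:Add2,r2:Mul1,r3:Add1,r4:6
c10: CDB Add2=15; stall | r0:9,r1:15,r2:Mul1,r3:Add1,r4:6
c11: CDB Mul2=810; issue MUL r4<-Mul2 | r0:9,r1:15,r2:Mul1,r3:Add1,r4:Mul2
c12: - | r0:9,r1:15,r2:Mul1,r3:Add1,r4:Mul2
c13: CDB Add1=-801 | r0:9,r1:15,r2:Mul1,r3:-801,r4:Mul2
c14: - | r0:9,r1:15,r2:Mul1,r3:-801,r4:Mul2
c15: CDB Mul1=7290 | r0:9,r1:15,r2:7290,r3:-801,r4:Mul2
c16: - | r0:9,r1:15,r2:7290,r3:-801,r4:Mul2
c17: CDB Mul2=-12015 | r0:9,r1:15,r2:7290,r3:-801,r4:-12015

STATUS = VALUE -801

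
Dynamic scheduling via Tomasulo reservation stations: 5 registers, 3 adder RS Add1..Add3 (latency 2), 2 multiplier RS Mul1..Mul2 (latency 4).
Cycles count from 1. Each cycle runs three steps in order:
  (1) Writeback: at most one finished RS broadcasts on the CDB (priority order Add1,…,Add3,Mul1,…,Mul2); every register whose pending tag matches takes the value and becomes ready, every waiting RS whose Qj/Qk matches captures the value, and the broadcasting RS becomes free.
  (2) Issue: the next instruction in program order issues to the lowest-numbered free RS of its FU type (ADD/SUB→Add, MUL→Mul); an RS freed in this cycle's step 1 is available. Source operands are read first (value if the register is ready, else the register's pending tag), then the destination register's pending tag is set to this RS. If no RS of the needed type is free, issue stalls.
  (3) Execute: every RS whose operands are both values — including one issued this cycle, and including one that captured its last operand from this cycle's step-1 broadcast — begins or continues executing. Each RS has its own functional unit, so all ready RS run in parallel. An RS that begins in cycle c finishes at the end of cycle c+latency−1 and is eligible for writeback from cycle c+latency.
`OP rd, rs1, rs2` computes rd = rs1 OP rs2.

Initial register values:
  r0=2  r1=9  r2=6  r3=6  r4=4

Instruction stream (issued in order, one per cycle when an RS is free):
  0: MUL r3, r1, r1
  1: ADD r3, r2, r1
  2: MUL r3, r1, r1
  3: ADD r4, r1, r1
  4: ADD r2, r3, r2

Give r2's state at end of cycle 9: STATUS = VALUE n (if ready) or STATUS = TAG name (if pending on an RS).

c1: issue MUL r3<-Mul1 | r0:2,r1:9,r2:6,r3:Mul1,r4:4
c2: issue ADD r3<-Add1 | r0:2,r1:9,r2:6,r3:Add1,r4:4
c3: issue MUL r3<-Mul2 | r0:2,r1:9,r2:6,r3:Mul2,r4:4
c4: CDB Add1=15; issue ADD r4<-Add1 | r0:2,r1:9,r2:6,r3:Mul2,r4:Add1
c5: CDB Mul1=81; issue ADD r2<-Add2 | r0:2,r1:9,r2:Add2,r3:Mul2,r4:Add1
c6: CDB Add1=18 | r0:2,r1:9,r2:Add2,r3:Mul2,r4:18
c7: CDB Mul2=81 | r0:2,r1:9,r2:Add2,r3:81,r4:18
c8: - | r0:2,r1:9,r2:Add2,r3:81,r4:18
c9: CDB Add2=87 | r0:2,r1:9,r2:87,r3:81,r4:18

STATUS = VALUE 87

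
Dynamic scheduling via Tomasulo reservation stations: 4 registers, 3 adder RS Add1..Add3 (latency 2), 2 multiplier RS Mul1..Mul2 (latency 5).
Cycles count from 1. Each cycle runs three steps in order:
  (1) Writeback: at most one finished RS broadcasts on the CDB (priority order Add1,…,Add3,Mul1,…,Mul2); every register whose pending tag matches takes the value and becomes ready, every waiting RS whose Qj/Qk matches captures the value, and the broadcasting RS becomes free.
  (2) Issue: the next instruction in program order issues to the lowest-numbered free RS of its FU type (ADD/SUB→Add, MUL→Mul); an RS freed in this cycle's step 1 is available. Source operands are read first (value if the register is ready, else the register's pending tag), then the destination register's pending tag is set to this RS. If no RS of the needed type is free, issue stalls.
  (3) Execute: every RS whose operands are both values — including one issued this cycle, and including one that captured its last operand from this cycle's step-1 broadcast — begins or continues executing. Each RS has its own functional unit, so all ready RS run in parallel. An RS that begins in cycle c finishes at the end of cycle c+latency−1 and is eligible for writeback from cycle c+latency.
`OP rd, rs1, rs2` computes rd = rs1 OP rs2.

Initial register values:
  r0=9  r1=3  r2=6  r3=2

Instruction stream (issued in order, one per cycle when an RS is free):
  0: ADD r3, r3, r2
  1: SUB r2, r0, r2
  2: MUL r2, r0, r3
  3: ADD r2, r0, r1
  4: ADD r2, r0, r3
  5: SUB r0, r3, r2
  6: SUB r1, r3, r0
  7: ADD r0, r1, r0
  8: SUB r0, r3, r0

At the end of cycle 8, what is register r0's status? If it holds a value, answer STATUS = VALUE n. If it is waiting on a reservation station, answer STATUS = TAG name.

STATUS = TAG Add3

c1: issue ADD r3<-Add1 | r0:9,r1:3,r2:6,r3:Add1
c2: issue SUB r2<-Add2 | r0:9,r1:3,r2:Add2,r3:Add1
c3: CDB Add1=8; issue MUL r2<-Mul1 | r0:9,r1:3,r2:Mul1,r3:8
c4: CDB Add2=3; issue ADD r2<-Add1 | r0:9,r1:3,r2:Add1,r3:8
c5: issue ADD r2<-Add2 | r0:9,r1:3,r2:Add2,r3:8
c6: CDB Add1=12; issue SUB r0<-Add1 | r0:Add1,r1:3,r2:Add2,r3:8
c7: CDB Add2=17; issue SUB r1<-Add2 | r0:Add1,r1:Add2,r2:17,r3:8
c8: CDB Mul1=72; issue ADD r0<-Add3 | r0:Add3,r1:Add2,r2:17,r3:8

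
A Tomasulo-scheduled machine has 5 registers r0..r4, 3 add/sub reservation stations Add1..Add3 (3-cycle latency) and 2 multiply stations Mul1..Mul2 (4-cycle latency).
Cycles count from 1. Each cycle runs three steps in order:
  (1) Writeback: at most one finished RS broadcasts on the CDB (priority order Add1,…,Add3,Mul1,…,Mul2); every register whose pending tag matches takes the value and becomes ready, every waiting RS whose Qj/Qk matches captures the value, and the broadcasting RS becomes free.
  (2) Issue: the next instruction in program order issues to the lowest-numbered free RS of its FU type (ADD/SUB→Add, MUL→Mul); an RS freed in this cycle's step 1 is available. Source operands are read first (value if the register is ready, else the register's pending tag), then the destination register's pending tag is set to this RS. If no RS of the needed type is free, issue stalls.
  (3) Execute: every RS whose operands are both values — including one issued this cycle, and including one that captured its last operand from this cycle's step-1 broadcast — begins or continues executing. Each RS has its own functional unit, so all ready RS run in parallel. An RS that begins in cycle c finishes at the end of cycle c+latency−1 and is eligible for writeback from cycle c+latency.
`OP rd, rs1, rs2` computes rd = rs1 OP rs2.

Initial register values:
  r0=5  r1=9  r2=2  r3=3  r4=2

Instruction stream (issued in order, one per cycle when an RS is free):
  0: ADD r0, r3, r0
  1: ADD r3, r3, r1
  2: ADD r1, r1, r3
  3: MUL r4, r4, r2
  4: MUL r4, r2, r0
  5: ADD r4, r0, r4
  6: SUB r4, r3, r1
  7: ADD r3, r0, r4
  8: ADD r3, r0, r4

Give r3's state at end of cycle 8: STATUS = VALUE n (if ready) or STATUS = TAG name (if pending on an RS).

  c1: issue ADD r0<-Add1  regs: r0:Add1,r1:9,r2:2,r3:3,r4:2
  c2: issue ADD r3<-Add2  regs: r0:Add1,r1:9,r2:2,r3:Add2,r4:2
  c3: issue ADD r1<-Add3  regs: r0:Add1,r1:Add3,r2:2,r3:Add2,r4:2
  c4: CDB Add1=8; issue MUL r4<-Mul1  regs: r0:8,r1:Add3,r2:2,r3:Add2,r4:Mul1
  c5: CDB Add2=12; issue MUL r4<-Mul2  regs: r0:8,r1:Add3,r2:2,r3:12,r4:Mul2
  c6: issue ADD r4<-Add1  regs: r0:8,r1:Add3,r2:2,r3:12,r4:Add1
  c7: issue SUB r4<-Add2  regs: r0:8,r1:Add3,r2:2,r3:12,r4:Add2
  c8: CDB Add3=21; issue ADD r3<-Add3  regs: r0:8,r1:21,r2:2,r3:Add3,r4:Add2

STATUS = TAG Add3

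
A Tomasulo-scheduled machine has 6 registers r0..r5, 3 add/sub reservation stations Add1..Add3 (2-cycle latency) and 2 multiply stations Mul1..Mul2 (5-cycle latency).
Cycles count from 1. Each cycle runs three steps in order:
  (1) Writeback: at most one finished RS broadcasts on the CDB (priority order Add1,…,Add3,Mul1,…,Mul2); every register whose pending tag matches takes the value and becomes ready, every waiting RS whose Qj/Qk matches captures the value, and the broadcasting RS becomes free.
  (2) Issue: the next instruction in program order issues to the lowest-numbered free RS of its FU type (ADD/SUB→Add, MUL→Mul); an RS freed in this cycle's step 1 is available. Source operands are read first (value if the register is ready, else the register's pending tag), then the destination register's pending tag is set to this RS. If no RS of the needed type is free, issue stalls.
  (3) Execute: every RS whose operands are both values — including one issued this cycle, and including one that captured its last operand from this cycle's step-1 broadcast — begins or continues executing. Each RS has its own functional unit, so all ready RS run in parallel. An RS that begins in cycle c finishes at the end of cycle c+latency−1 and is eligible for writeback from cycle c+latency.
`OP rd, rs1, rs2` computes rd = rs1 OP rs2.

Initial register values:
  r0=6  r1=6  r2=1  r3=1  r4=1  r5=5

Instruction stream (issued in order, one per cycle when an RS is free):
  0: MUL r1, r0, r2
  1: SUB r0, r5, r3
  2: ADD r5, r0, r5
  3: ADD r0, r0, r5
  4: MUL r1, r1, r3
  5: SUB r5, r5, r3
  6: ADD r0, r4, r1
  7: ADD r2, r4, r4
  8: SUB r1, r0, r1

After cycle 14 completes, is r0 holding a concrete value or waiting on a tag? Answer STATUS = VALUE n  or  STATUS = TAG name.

  c1: issue MUL r1<-Mul1  regs: r0:6,r1:Mul1,r2:1,r3:1,r4:1,r5:5
  c2: issue SUB r0<-Add1  regs: r0:Add1,r1:Mul1,r2:1,r3:1,r4:1,r5:5
  c3: issue ADD r5<-Add2  regs: r0:Add1,r1:Mul1,r2:1,r3:1,r4:1,r5:Add2
  c4: CDB Add1=4; issue ADD r0<-Add1  regs: r0:Add1,r1:Mul1,r2:1,r3:1,r4:1,r5:Add2
  c5: issue MUL r1<-Mul2  regs: r0:Add1,r1:Mul2,r2:1,r3:1,r4:1,r5:Add2
  c6: CDB Add2=9; issue SUB r5<-Add2  regs: r0:Add1,r1:Mul2,r2:1,r3:1,r4:1,r5:Add2
  c7: CDB Mul1=6; issue ADD r0<-Add3  regs: r0:Add3,r1:Mul2,r2:1,r3:1,r4:1,r5:Add2
  c8: CDB Add1=13; issue ADD r2<-Add1  regs: r0:Add3,r1:Mul2,r2:Add1,r3:1,r4:1,r5:Add2
  c9: CDB Add2=8; issue SUB r1<-Add2  regs: r0:Add3,r1:Add2,r2:Add1,r3:1,r4:1,r5:8
  c10: CDB Add1=2  regs: r0:Add3,r1:Add2,r2:2,r3:1,r4:1,r5:8
  c11: -  regs: r0:Add3,r1:Add2,r2:2,r3:1,r4:1,r5:8
  c12: CDB Mul2=6  regs: r0:Add3,r1:Add2,r2:2,r3:1,r4:1,r5:8
  c13: -  regs: r0:Add3,r1:Add2,r2:2,r3:1,r4:1,r5:8
  c14: CDB Add3=7  regs: r0:7,r1:Add2,r2:2,r3:1,r4:1,r5:8

STATUS = VALUE 7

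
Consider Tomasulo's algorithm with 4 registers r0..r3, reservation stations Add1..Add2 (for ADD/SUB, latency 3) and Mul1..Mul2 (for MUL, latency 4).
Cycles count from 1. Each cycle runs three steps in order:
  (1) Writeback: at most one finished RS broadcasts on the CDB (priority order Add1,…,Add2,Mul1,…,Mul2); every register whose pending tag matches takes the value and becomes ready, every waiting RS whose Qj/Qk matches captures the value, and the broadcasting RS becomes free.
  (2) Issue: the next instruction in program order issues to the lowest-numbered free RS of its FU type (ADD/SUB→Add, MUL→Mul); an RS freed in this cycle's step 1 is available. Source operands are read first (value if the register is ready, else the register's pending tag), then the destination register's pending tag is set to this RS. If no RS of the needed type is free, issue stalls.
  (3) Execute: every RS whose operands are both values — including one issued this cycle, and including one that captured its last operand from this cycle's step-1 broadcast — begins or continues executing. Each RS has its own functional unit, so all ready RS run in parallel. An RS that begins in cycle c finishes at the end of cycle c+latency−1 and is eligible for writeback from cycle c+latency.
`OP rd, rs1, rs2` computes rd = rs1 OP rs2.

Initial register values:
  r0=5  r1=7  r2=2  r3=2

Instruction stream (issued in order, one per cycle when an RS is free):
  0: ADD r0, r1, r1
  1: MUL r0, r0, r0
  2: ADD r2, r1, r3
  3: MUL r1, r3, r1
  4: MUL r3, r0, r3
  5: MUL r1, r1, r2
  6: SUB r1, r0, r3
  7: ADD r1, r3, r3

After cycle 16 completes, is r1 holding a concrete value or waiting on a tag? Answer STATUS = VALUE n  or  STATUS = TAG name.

cycle 1: issue ADD r0<-Add1 // r0:Add1,r1:7,r2:2,r3:2
cycle 2: issue MUL r0<-Mul1 // r0:Mul1,r1:7,r2:2,r3:2
cycle 3: issue ADD r2<-Add2 // r0:Mul1,r1:7,r2:Add2,r3:2
cycle 4: CDB Add1=14; issue MUL r1<-Mul2 // r0:Mul1,r1:Mul2,r2:Add2,r3:2
cycle 5: stall // r0:Mul1,r1:Mul2,r2:Add2,r3:2
cycle 6: CDB Add2=9; stall // r0:Mul1,r1:Mul2,r2:9,r3:2
cycle 7: stall // r0:Mul1,r1:Mul2,r2:9,r3:2
cycle 8: CDB Mul1=196; issue MUL r3<-Mul1 // r0:196,r1:Mul2,r2:9,r3:Mul1
cycle 9: CDB Mul2=14; issue MUL r1<-Mul2 // r0:196,r1:Mul2,r2:9,r3:Mul1
cycle 10: issue SUB r1<-Add1 // r0:196,r1:Add1,r2:9,r3:Mul1
cycle 11: issue ADD r1<-Add2 // r0:196,r1:Add2,r2:9,r3:Mul1
cycle 12: CDB Mul1=392 // r0:196,r1:Add2,r2:9,r3:392
cycle 13: CDB Mul2=126 // r0:196,r1:Add2,r2:9,r3:392
cycle 14: - // r0:196,r1:Add2,r2:9,r3:392
cycle 15: CDB Add1=-196 // r0:196,r1:Add2,r2:9,r3:392
cycle 16: CDB Add2=784 // r0:196,r1:784,r2:9,r3:392

STATUS = VALUE 784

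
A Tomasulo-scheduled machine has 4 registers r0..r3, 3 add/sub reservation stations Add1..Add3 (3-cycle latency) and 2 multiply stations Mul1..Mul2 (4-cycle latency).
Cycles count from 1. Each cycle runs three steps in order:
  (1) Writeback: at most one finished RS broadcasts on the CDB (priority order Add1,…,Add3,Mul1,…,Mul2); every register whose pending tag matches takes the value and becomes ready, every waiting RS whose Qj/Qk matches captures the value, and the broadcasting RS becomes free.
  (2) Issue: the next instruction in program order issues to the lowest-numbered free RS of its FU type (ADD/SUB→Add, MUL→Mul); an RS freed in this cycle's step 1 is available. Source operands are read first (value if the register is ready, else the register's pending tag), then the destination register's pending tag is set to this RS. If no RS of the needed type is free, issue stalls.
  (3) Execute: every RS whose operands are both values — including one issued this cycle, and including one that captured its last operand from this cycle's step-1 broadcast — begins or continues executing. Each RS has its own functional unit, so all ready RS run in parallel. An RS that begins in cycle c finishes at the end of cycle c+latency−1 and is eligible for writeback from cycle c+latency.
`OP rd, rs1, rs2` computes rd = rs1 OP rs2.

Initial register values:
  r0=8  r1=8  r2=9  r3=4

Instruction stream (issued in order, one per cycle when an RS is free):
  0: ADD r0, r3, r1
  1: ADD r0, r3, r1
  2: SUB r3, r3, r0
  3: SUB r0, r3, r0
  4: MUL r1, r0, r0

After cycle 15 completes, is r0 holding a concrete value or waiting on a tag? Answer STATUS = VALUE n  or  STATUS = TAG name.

  c1: issue ADD r0<-Add1  regs: r0:Add1,r1:8,r2:9,r3:4
  c2: issue ADD r0<-Add2  regs: r0:Add2,r1:8,r2:9,r3:4
  c3: issue SUB r3<-Add3  regs: r0:Add2,r1:8,r2:9,r3:Add3
  c4: CDB Add1=12; issue SUB r0<-Add1  regs: r0:Add1,r1:8,r2:9,r3:Add3
  c5: CDB Add2=12; issue MUL r1<-Mul1  regs: r0:Add1,r1:Mul1,r2:9,r3:Add3
  c6: -  regs: r0:Add1,r1:Mul1,r2:9,r3:Add3
  c7: -  regs: r0:Add1,r1:Mul1,r2:9,r3:Add3
  c8: CDB Add3=-8  regs: r0:Add1,r1:Mul1,r2:9,r3:-8
  c9: -  regs: r0:Add1,r1:Mul1,r2:9,r3:-8
  c10: -  regs: r0:Add1,r1:Mul1,r2:9,r3:-8
  c11: CDB Add1=-20  regs: r0:-20,r1:Mul1,r2:9,r3:-8
  c12: -  regs: r0:-20,r1:Mul1,r2:9,r3:-8
  c13: -  regs: r0:-20,r1:Mul1,r2:9,r3:-8
  c14: -  regs: r0:-20,r1:Mul1,r2:9,r3:-8
  c15: CDB Mul1=400  regs: r0:-20,r1:400,r2:9,r3:-8

STATUS = VALUE -20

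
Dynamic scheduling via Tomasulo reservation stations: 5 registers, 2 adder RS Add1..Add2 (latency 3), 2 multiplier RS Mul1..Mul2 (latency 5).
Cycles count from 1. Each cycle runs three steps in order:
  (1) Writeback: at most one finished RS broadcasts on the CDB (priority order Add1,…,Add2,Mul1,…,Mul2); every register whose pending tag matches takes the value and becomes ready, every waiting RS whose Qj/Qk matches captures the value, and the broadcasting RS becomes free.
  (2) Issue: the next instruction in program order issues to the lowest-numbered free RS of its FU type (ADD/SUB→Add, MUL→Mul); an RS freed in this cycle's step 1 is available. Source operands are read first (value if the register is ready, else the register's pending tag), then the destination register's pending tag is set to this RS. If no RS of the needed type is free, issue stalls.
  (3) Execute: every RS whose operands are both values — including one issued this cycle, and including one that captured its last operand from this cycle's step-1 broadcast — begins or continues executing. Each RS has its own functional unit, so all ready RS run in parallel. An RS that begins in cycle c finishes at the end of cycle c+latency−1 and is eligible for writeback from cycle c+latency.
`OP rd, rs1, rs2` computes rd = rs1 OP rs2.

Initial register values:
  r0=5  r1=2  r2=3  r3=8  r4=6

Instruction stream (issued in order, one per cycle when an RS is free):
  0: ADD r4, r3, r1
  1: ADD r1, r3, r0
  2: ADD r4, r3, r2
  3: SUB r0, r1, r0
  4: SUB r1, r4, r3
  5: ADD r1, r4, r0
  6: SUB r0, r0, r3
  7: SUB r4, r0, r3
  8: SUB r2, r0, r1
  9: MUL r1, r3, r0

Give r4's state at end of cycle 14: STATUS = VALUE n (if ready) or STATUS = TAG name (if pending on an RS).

  c1: issue ADD r4<-Add1  regs: r0:5,r1:2,r2:3,r3:8,r4:Add1
  c2: issue ADD r1<-Add2  regs: r0:5,r1:Add2,r2:3,r3:8,r4:Add1
  c3: stall  regs: r0:5,r1:Add2,r2:3,r3:8,r4:Add1
  c4: CDB Add1=10; issue ADD r4<-Add1  regs: r0:5,r1:Add2,r2:3,r3:8,r4:Add1
  c5: CDB Add2=13; issue SUB r0<-Add2  regs: r0:Add2,r1:13,r2:3,r3:8,r4:Add1
  c6: stall  regs: r0:Add2,r1:13,r2:3,r3:8,r4:Add1
  c7: CDB Add1=11; issue SUB r1<-Add1  regs: r0:Add2,r1:Add1,r2:3,r3:8,r4:11
  c8: CDB Add2=8; issue ADD r1<-Add2  regs: r0:8,r1:Add2,r2:3,r3:8,r4:11
  c9: stall  regs: r0:8,r1:Add2,r2:3,r3:8,r4:11
  c10: CDB Add1=3; issue SUB r0<-Add1  regs: r0:Add1,r1:Add2,r2:3,r3:8,r4:11
  c11: CDB Add2=19; issue SUB r4<-Add2  regs: r0:Add1,r1:19,r2:3,r3:8,r4:Add2
  c12: stall  regs: r0:Add1,r1:19,r2:3,r3:8,r4:Add2
  c13: CDB Add1=0; issue SUB r2<-Add1  regs: r0:0,r1:19,r2:Add1,r3:8,r4:Add2
  c14: issue MUL r1<-Mul1  regs: r0:0,r1:Mul1,r2:Add1,r3:8,r4:Add2

STATUS = TAG Add2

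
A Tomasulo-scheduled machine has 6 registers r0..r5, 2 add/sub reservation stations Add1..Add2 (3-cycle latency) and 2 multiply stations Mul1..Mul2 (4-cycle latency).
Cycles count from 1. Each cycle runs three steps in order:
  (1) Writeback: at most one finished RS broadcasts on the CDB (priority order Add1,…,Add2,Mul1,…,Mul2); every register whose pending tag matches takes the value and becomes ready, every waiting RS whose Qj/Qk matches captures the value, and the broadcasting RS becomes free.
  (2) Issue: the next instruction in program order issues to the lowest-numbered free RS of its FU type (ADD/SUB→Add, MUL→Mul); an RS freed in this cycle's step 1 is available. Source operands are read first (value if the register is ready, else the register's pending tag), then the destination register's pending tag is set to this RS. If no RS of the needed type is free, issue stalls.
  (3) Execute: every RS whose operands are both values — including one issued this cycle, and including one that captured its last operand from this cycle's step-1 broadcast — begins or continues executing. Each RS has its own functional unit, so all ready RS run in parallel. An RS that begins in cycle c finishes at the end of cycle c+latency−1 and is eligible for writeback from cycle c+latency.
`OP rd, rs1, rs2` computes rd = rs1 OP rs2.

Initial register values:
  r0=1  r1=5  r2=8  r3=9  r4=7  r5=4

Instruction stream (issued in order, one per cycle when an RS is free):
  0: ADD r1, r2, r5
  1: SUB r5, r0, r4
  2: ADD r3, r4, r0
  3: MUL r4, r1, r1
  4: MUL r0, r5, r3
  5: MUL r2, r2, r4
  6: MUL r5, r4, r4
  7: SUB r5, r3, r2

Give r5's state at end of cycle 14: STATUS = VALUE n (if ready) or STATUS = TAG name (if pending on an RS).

  c1: issue ADD r1<-Add1  regs: r0:1,r1:Add1,r2:8,r3:9,r4:7,r5:4
  c2: issue SUB r5<-Add2  regs: r0:1,r1:Add1,r2:8,r3:9,r4:7,r5:Add2
  c3: stall  regs: r0:1,r1:Add1,r2:8,r3:9,r4:7,r5:Add2
  c4: CDB Add1=12; issue ADD r3<-Add1  regs: r0:1,r1:12,r2:8,r3:Add1,r4:7,r5:Add2
  c5: CDB Add2=-6; issue MUL r4<-Mul1  regs: r0:1,r1:12,r2:8,r3:Add1,r4:Mul1,r5:-6
  c6: issue MUL r0<-Mul2  regs: r0:Mul2,r1:12,r2:8,r3:Add1,r4:Mul1,r5:-6
  c7: CDB Add1=8; stall  regs: r0:Mul2,r1:12,r2:8,r3:8,r4:Mul1,r5:-6
  c8: stall  regs: r0:Mul2,r1:12,r2:8,r3:8,r4:Mul1,r5:-6
  c9: CDB Mul1=144; issue MUL r2<-Mul1  regs: r0:Mul2,r1:12,r2:Mul1,r3:8,r4:144,r5:-6
  c10: stall  regs: r0:Mul2,r1:12,r2:Mul1,r3:8,r4:144,r5:-6
  c11: CDB Mul2=-48; issue MUL r5<-Mul2  regs: r0:-48,r1:12,r2:Mul1,r3:8,r4:144,r5:Mul2
  c12: issue SUB r5<-Add1  regs: r0:-48,r1:12,r2:Mul1,r3:8,r4:144,r5:Add1
  c13: CDB Mul1=1152  regs: r0:-48,r1:12,r2:1152,r3:8,r4:144,r5:Add1
  c14: -  regs: r0:-48,r1:12,r2:1152,r3:8,r4:144,r5:Add1

STATUS = TAG Add1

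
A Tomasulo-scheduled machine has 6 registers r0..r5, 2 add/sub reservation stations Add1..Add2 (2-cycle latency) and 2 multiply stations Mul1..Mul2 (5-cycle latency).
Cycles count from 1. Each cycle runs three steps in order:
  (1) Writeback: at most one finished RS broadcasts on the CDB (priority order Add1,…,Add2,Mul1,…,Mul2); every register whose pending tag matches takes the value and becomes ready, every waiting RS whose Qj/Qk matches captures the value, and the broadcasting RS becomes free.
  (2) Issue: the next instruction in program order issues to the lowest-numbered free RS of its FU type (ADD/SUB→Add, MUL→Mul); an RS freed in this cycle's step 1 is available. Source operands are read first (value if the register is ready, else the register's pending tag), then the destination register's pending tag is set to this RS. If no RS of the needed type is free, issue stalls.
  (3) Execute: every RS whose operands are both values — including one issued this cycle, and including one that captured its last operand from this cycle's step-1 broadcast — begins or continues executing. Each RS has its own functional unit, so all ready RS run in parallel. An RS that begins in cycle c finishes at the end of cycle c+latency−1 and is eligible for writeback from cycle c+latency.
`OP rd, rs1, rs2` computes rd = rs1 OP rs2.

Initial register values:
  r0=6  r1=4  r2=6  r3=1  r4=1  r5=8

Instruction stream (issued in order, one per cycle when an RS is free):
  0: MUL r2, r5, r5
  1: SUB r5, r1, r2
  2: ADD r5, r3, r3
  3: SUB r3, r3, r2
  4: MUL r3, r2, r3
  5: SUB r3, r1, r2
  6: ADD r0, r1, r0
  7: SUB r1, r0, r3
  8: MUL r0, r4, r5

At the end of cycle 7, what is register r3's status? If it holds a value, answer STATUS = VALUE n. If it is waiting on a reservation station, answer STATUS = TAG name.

STATUS = TAG Mul1

  c1: issue MUL r2<-Mul1  regs: r0:6,r1:4,r2:Mul1,r3:1,r4:1,r5:8
  c2: issue SUB r5<-Add1  regs: r0:6,r1:4,r2:Mul1,r3:1,r4:1,r5:Add1
  c3: issue ADD r5<-Add2  regs: r0:6,r1:4,r2:Mul1,r3:1,r4:1,r5:Add2
  c4: stall  regs: r0:6,r1:4,r2:Mul1,r3:1,r4:1,r5:Add2
  c5: CDB Add2=2; issue SUB r3<-Add2  regs: r0:6,r1:4,r2:Mul1,r3:Add2,r4:1,r5:2
  c6: CDB Mul1=64; issue MUL r3<-Mul1  regs: r0:6,r1:4,r2:64,r3:Mul1,r4:1,r5:2
  c7: stall  regs: r0:6,r1:4,r2:64,r3:Mul1,r4:1,r5:2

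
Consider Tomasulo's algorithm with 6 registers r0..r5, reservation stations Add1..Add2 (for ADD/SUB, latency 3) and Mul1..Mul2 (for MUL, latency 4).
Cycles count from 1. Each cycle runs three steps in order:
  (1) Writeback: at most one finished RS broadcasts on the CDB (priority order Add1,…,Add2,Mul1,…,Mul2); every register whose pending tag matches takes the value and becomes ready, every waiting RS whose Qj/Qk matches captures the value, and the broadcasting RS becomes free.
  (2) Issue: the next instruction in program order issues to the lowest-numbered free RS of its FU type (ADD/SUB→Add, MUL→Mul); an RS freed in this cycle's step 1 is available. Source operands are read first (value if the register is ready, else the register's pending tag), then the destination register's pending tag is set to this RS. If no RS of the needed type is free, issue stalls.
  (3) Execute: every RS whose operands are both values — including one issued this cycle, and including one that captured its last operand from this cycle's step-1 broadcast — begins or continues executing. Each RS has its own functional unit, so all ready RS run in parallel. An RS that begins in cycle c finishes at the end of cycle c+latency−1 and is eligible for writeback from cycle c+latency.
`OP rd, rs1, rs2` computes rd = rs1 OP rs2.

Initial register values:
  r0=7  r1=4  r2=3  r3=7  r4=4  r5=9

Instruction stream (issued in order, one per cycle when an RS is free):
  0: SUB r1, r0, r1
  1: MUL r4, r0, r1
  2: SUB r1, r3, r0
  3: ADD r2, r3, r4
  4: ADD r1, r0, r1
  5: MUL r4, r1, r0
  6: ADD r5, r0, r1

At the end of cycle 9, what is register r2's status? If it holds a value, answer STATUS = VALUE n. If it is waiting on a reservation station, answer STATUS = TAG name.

  c1: issue SUB r1<-Add1  regs: r0:7,r1:Add1,r2:3,r3:7,r4:4,r5:9
  c2: issue MUL r4<-Mul1  regs: r0:7,r1:Add1,r2:3,r3:7,r4:Mul1,r5:9
  c3: issue SUB r1<-Add2  regs: r0:7,r1:Add2,r2:3,r3:7,r4:Mul1,r5:9
  c4: CDB Add1=3; issue ADD r2<-Add1  regs: r0:7,r1:Add2,r2:Add1,r3:7,r4:Mul1,r5:9
  c5: stall  regs: r0:7,r1:Add2,r2:Add1,r3:7,r4:Mul1,r5:9
  c6: CDB Add2=0; issue ADD r1<-Add2  regs: r0:7,r1:Add2,r2:Add1,r3:7,r4:Mul1,r5:9
  c7: issue MUL r4<-Mul2  regs: r0:7,r1:Add2,r2:Add1,r3:7,r4:Mul2,r5:9
  c8: CDB Mul1=21; stall  regs: r0:7,r1:Add2,r2:Add1,r3:7,r4:Mul2,r5:9
  c9: CDB Add2=7; issue ADD r5<-Add2  regs: r0:7,r1:7,r2:Add1,r3:7,r4:Mul2,r5:Add2

STATUS = TAG Add1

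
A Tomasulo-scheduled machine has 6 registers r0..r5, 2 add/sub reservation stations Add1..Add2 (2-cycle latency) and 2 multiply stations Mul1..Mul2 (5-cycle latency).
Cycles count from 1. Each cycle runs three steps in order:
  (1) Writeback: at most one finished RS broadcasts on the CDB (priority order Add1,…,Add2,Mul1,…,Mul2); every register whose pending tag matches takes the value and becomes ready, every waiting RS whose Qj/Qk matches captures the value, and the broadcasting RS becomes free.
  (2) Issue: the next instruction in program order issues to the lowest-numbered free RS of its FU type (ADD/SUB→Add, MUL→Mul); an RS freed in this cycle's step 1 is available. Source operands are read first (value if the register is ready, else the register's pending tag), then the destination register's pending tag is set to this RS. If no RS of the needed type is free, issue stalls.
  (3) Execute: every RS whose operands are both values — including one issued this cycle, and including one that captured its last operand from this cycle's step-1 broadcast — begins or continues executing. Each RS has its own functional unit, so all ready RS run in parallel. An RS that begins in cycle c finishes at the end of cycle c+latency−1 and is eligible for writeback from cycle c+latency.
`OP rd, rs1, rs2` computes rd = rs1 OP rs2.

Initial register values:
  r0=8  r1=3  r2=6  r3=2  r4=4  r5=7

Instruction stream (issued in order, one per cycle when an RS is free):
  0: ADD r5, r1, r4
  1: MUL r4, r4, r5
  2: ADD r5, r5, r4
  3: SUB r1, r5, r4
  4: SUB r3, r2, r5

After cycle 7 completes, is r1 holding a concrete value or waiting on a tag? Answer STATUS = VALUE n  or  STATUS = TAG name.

c1: issue ADD r5<-Add1 | r0:8,r1:3,r2:6,r3:2,r4:4,r5:Add1
c2: issue MUL r4<-Mul1 | r0:8,r1:3,r2:6,r3:2,r4:Mul1,r5:Add1
c3: CDB Add1=7; issue ADD r5<-Add1 | r0:8,r1:3,r2:6,r3:2,r4:Mul1,r5:Add1
c4: issue SUB r1<-Add2 | r0:8,r1:Add2,r2:6,r3:2,r4:Mul1,r5:Add1
c5: stall | r0:8,r1:Add2,r2:6,r3:2,r4:Mul1,r5:Add1
c6: stall | r0:8,r1:Add2,r2:6,r3:2,r4:Mul1,r5:Add1
c7: stall | r0:8,r1:Add2,r2:6,r3:2,r4:Mul1,r5:Add1

STATUS = TAG Add2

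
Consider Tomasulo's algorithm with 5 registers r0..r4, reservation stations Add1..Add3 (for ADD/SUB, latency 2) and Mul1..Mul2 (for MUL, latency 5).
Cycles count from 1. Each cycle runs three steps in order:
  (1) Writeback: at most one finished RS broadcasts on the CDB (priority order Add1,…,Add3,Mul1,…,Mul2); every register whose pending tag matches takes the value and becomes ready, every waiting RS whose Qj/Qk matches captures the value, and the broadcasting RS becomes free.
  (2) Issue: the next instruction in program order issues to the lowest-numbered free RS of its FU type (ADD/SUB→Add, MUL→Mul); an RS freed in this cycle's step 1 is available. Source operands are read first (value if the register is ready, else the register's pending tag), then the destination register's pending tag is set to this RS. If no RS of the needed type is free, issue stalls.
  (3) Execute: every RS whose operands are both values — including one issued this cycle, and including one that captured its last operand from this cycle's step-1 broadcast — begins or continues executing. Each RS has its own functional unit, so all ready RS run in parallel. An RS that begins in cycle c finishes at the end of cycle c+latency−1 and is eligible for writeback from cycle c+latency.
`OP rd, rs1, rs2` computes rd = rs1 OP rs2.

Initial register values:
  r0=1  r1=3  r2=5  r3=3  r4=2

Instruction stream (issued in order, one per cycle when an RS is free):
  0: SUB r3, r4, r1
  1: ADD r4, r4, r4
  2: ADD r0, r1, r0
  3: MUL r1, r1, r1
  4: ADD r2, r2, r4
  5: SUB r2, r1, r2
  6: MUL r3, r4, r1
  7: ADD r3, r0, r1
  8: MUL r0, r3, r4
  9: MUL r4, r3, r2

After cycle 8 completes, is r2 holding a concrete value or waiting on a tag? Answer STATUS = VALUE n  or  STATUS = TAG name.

cycle 1: issue SUB r3<-Add1 // r0:1,r1:3,r2:5,r3:Add1,r4:2
cycle 2: issue ADD r4<-Add2 // r0:1,r1:3,r2:5,r3:Add1,r4:Add2
cycle 3: CDB Add1=-1; issue ADD r0<-Add1 // r0:Add1,r1:3,r2:5,r3:-1,r4:Add2
cycle 4: CDB Add2=4; issue MUL r1<-Mul1 // r0:Add1,r1:Mul1,r2:5,r3:-1,r4:4
cycle 5: CDB Add1=4; issue ADD r2<-Add1 // r0:4,r1:Mul1,r2:Add1,r3:-1,r4:4
cycle 6: issue SUB r2<-Add2 // r0:4,r1:Mul1,r2:Add2,r3:-1,r4:4
cycle 7: CDB Add1=9; issue MUL r3<-Mul2 // r0:4,r1:Mul1,r2:Add2,r3:Mul2,r4:4
cycle 8: issue ADD r3<-Add1 // r0:4,r1:Mul1,r2:Add2,r3:Add1,r4:4

STATUS = TAG Add2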